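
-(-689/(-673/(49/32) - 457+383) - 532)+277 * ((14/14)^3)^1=20322297/25162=807.66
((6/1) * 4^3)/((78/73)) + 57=416.38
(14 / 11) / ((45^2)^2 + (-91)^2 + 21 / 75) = 350 / 1129949227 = 0.00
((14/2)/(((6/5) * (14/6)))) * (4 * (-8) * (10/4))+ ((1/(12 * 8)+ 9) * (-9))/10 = -13319/64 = -208.11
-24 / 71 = -0.34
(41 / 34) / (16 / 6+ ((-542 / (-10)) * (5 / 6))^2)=0.00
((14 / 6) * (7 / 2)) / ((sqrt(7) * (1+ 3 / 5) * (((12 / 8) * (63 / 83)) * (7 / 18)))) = 415 * sqrt(7) / 252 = 4.36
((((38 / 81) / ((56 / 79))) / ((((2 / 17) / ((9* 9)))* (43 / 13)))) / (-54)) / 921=-331721 / 119759472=-0.00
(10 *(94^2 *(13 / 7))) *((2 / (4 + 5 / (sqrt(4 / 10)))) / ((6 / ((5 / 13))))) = -3534400 / 1953 + 2209000 *sqrt(10) / 1953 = 1767.06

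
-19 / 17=-1.12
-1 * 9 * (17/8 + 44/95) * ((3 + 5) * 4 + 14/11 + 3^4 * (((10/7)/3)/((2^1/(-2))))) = 128979/1045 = 123.42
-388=-388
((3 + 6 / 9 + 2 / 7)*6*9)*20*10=298800 / 7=42685.71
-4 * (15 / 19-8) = 28.84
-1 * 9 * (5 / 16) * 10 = -225 / 8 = -28.12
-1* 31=-31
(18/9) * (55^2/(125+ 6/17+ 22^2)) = 102850/10359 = 9.93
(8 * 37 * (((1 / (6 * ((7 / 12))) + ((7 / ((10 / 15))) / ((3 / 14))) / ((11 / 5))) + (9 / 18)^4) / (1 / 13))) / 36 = 13404989 / 5544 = 2417.93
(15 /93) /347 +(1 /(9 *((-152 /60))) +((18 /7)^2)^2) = 128604089633 /2944341498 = 43.68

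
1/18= 0.06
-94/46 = -47/23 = -2.04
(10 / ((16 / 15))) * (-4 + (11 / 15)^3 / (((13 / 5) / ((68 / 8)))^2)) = 98095 / 48672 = 2.02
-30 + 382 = 352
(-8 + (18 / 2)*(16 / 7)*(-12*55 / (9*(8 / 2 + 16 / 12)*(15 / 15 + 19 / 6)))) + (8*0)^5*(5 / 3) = -2656 / 35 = -75.89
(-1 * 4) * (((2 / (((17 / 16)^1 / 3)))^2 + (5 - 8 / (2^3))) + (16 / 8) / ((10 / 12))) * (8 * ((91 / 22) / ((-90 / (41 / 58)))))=825715072 / 20742975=39.81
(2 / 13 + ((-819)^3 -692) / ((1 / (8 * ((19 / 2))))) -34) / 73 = -7435091836 / 13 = -571930141.23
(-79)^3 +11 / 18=-8874691 / 18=-493038.39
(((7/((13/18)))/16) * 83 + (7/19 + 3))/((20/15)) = 318021/7904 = 40.24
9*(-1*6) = -54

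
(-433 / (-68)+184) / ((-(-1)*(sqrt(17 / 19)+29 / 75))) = -534952125 / 5415928+72815625*sqrt(323) / 5415928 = 142.86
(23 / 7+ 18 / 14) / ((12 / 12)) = 32 / 7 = 4.57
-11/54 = -0.20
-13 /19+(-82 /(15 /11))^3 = -13943589227 /64125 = -217443.89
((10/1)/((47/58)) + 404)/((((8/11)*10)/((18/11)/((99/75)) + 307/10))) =47265281/25850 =1828.44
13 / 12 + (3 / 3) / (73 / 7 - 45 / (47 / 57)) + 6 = 76912 / 10893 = 7.06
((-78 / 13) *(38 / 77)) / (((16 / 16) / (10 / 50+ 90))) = -9348 / 35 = -267.09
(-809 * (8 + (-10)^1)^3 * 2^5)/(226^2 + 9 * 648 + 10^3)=51776/14477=3.58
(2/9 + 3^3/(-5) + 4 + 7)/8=131/180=0.73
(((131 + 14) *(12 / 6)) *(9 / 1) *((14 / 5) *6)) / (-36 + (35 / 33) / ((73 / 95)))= -105629832 / 83399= -1266.56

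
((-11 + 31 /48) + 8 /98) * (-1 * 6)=24161 /392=61.64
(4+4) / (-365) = -8 / 365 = -0.02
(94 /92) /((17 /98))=2303 /391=5.89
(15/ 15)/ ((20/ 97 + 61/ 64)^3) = 239251750912/ 372781634373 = 0.64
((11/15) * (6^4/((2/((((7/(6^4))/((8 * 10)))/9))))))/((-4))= -77/86400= -0.00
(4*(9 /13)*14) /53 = 504 /689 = 0.73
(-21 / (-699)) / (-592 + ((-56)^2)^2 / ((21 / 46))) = 21 / 15057604496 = 0.00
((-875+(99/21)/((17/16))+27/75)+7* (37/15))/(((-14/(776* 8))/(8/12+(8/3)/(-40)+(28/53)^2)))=291748084421216/877461375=332491.08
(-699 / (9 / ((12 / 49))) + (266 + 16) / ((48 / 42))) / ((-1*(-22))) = 44635 / 4312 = 10.35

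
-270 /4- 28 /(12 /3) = -149 /2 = -74.50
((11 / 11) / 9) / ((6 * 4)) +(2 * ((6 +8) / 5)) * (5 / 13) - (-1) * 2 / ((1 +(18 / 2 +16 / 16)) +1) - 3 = -1895 / 2808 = -0.67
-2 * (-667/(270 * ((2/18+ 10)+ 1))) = 667/1500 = 0.44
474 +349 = 823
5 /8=0.62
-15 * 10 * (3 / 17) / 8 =-225 / 68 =-3.31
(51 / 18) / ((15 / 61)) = 1037 / 90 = 11.52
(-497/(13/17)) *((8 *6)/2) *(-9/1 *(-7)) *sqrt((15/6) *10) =-63874440/13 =-4913418.46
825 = 825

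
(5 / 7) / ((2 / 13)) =65 / 14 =4.64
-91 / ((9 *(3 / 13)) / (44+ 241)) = -112385 / 9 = -12487.22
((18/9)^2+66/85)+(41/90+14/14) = 1907/306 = 6.23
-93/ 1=-93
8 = 8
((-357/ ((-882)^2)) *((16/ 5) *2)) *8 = -1088/ 46305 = -0.02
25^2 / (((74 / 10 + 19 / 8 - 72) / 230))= -5750000 / 2489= -2310.16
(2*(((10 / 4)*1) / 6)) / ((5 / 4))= 2 / 3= 0.67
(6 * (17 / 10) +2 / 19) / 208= 979 / 19760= 0.05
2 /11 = 0.18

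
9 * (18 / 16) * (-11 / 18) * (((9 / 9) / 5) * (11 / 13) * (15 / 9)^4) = -15125 / 1872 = -8.08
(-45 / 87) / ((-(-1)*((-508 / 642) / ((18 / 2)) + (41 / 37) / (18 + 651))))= 6.00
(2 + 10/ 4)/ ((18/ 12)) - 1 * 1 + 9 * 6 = 56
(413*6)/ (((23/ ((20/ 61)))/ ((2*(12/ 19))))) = 1189440/ 26657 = 44.62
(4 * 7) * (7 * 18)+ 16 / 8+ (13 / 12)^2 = 508489 / 144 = 3531.17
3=3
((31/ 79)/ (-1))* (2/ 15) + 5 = 5863/ 1185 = 4.95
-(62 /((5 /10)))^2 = -15376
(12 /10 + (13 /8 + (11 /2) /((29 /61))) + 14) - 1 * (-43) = 82817 /1160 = 71.39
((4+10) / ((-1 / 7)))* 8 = -784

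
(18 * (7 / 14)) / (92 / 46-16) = -0.64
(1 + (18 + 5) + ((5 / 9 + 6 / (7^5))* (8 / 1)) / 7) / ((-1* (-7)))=26084896 / 7411887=3.52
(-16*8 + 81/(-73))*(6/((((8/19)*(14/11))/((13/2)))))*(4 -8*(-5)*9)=-998701275/292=-3420209.85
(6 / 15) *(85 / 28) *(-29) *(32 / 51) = -22.10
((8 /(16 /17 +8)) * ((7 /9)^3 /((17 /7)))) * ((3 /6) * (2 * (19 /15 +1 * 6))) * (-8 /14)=-149548 /207765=-0.72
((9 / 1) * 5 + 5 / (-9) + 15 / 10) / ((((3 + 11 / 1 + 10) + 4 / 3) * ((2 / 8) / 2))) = 827 / 57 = 14.51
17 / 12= 1.42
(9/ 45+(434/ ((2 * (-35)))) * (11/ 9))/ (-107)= 332/ 4815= 0.07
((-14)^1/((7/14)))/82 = -0.34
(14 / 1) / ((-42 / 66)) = -22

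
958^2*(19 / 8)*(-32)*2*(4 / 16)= -34875032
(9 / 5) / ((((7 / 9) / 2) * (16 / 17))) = 1377 / 280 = 4.92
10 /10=1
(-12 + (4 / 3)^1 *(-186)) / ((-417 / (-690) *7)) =-59800 / 973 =-61.46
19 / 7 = 2.71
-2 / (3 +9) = -1 / 6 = -0.17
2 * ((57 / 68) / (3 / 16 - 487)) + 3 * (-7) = -2781129 / 132413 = -21.00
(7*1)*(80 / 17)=560 / 17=32.94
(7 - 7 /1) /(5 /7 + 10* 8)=0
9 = 9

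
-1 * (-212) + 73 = 285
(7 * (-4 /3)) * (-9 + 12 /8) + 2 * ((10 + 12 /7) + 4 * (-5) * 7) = -1306 /7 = -186.57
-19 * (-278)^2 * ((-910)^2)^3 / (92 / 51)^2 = -135553868519388138114750000 / 529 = -256245498146291376398393.20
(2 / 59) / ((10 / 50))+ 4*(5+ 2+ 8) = 3550 / 59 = 60.17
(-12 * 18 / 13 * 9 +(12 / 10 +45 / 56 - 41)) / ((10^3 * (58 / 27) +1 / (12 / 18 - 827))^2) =-3074494338526563 / 75250594442014122040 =-0.00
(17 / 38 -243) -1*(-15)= -227.55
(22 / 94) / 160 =11 / 7520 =0.00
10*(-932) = -9320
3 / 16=0.19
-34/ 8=-17/ 4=-4.25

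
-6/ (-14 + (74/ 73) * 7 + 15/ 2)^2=-42632/ 2523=-16.90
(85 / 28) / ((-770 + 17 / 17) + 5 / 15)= -255 / 64568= -0.00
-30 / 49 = -0.61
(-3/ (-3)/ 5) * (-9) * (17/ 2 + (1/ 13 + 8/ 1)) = -3879/ 130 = -29.84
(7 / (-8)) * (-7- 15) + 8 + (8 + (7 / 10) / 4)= 1417 / 40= 35.42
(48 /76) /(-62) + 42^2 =1038990 /589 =1763.99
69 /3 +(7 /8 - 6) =143 /8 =17.88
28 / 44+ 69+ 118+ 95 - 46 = 2603 / 11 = 236.64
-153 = -153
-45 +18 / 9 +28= -15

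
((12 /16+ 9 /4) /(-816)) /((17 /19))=-19 /4624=-0.00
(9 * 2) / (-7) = -18 / 7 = -2.57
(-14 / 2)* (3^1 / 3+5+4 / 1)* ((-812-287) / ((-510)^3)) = -7693 / 13265100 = -0.00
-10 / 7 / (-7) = 10 / 49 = 0.20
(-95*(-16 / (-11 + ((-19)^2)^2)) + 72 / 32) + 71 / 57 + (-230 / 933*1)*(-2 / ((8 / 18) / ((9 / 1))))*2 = 21691065173 / 924002148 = 23.48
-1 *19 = -19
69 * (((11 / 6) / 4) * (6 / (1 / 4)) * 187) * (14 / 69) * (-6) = -172788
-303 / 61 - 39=-2682 / 61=-43.97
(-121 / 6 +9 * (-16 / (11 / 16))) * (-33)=15155 / 2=7577.50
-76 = -76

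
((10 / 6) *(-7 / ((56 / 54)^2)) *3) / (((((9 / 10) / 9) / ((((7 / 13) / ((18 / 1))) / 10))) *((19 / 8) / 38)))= -405 / 26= -15.58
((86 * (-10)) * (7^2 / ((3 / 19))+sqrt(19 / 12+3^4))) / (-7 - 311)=215 * sqrt(2973) / 477+400330 / 477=863.84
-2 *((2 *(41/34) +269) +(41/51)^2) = -544.12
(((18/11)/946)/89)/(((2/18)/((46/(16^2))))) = 1863/59272576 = 0.00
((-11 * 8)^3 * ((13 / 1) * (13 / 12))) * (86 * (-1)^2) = -2476128512 / 3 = -825376170.67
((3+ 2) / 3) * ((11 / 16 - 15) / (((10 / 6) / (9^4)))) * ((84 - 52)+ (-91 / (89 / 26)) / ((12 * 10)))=-84988160631 / 28480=-2984134.85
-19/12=-1.58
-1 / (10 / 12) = -6 / 5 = -1.20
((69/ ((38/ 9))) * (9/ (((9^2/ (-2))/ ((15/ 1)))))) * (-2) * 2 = 4140/ 19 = 217.89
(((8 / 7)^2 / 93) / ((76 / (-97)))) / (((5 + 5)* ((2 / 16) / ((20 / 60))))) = -0.00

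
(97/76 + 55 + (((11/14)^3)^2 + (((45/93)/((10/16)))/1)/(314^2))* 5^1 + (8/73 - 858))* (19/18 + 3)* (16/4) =-709725928377542495/54657884428448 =-12984.88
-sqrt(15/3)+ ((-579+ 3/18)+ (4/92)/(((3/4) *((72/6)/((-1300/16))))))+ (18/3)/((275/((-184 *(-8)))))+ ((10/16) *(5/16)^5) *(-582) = -130887103904879/238760755200 - sqrt(5) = -550.43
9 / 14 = 0.64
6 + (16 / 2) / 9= 62 / 9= 6.89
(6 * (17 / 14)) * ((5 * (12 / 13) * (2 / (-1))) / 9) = -680 / 91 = -7.47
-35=-35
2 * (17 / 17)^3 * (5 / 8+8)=69 / 4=17.25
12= 12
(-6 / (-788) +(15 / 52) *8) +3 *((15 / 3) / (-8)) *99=-3755649 / 20488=-183.31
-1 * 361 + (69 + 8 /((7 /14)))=-276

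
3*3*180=1620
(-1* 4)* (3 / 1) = -12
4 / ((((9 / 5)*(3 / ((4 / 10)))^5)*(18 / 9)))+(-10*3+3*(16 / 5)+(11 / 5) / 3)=-26881811 / 1366875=-19.67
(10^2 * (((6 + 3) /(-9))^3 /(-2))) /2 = 25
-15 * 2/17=-30/17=-1.76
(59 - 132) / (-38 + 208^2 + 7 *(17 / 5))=-365 / 216249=-0.00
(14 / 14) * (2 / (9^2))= 2 / 81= 0.02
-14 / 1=-14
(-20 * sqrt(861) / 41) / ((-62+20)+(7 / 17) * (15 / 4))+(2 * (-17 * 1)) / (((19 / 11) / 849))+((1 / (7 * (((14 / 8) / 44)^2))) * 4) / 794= -43236655858 / 2587249+1360 * sqrt(861) / 112791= -16711.09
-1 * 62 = -62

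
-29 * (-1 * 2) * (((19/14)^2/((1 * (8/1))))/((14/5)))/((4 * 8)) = 52345/351232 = 0.15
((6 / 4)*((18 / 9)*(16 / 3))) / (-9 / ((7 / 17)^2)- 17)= -392 / 1717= -0.23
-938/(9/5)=-4690/9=-521.11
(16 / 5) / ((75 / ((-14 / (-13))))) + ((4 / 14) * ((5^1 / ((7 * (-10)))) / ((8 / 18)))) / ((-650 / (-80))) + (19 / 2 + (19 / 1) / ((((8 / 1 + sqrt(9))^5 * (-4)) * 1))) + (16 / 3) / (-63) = 13095625701461 / 1384958074500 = 9.46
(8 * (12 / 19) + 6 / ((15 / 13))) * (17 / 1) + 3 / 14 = 232097 / 1330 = 174.51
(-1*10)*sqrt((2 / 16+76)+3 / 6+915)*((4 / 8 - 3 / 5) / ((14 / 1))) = sqrt(15866) / 56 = 2.25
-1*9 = -9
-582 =-582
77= 77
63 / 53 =1.19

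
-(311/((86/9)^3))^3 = -0.05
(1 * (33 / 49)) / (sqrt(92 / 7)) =33 * sqrt(161) / 2254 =0.19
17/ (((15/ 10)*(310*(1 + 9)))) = 17/ 4650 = 0.00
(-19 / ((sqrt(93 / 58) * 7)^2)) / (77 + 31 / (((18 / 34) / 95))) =-1653 / 38550701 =-0.00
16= 16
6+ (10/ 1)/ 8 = 29/ 4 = 7.25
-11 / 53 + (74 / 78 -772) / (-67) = 1565020 / 138489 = 11.30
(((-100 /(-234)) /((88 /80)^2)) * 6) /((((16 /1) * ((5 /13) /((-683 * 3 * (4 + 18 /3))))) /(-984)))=840090000 /121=6942892.56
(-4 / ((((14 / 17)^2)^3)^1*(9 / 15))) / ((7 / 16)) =-120687845 / 2470629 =-48.85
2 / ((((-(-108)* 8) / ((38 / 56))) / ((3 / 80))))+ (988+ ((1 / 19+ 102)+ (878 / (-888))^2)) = 3051287393003 / 2796702720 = 1091.03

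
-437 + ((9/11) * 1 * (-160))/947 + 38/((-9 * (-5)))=-204519259/468765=-436.29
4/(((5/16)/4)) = 256/5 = 51.20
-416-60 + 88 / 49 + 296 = -8732 / 49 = -178.20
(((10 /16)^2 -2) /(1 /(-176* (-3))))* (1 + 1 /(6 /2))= -1133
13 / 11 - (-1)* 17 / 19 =434 / 209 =2.08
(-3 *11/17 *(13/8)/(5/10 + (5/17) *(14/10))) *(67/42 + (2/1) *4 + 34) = -261833/1736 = -150.83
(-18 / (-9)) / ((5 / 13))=26 / 5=5.20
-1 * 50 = -50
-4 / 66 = -2 / 33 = -0.06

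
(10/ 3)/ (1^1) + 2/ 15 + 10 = 13.47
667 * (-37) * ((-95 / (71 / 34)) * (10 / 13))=797131700 / 923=863631.31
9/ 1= 9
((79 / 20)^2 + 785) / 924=106747 / 123200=0.87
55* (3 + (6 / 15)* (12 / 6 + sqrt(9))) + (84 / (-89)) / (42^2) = 275.00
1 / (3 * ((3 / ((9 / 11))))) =0.09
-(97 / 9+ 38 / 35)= -3737 / 315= -11.86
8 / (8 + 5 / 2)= 16 / 21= 0.76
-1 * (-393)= 393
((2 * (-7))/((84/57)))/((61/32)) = -304/61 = -4.98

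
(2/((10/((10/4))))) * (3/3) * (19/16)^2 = 361/512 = 0.71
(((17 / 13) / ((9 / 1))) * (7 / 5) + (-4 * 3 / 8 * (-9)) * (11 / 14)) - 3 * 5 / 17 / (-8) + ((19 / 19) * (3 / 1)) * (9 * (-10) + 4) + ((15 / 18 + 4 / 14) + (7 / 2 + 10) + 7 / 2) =-127512457 / 556920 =-228.96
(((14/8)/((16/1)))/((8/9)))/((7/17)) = 153/512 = 0.30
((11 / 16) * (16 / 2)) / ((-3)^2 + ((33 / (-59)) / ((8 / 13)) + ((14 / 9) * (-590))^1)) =-23364 / 3864349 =-0.01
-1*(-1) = 1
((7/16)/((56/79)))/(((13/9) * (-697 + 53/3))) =-0.00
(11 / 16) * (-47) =-517 / 16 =-32.31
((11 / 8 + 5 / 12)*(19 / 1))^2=1158.84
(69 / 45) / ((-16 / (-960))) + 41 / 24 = 2249 / 24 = 93.71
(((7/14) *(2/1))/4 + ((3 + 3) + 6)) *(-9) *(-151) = 66591/4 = 16647.75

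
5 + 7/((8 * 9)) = 367/72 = 5.10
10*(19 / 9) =190 / 9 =21.11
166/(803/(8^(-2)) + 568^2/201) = 16683/5326208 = 0.00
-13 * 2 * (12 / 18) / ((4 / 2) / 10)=-260 / 3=-86.67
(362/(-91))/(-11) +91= 91453/1001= 91.36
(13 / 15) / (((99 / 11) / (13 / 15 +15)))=3094 / 2025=1.53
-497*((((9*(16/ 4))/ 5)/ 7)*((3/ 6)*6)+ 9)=-30033/ 5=-6006.60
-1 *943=-943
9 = 9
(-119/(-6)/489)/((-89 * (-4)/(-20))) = -595/261126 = -0.00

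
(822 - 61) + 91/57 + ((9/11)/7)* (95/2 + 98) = 6843355/8778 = 779.60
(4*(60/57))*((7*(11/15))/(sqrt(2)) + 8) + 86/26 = 616*sqrt(2)/57 + 9137/247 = 52.28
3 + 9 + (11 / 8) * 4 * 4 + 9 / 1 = 43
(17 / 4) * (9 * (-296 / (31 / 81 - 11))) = 458541 / 430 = 1066.37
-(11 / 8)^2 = -121 / 64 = -1.89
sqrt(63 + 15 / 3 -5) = 7.94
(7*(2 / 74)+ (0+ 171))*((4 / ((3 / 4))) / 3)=101344 / 333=304.34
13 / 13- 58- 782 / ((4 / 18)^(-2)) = -7745 / 81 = -95.62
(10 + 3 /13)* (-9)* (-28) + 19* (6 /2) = 34257 /13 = 2635.15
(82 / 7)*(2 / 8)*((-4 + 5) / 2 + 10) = 123 / 4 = 30.75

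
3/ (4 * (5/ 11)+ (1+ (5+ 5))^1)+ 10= 481/ 47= 10.23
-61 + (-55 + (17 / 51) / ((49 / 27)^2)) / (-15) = -2065103 / 36015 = -57.34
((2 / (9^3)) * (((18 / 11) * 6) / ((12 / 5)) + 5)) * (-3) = -200 / 2673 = -0.07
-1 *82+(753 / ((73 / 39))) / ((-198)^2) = -26071753 / 317988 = -81.99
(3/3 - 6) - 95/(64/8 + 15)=-210/23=-9.13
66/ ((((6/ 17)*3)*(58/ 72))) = 2244/ 29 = 77.38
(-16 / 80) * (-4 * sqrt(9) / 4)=3 / 5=0.60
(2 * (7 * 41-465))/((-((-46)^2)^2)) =0.00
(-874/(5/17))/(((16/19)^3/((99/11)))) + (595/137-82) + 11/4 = -62933230503/1402880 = -44860.02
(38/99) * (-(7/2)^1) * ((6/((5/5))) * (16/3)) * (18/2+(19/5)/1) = -272384/495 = -550.27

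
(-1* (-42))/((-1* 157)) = -0.27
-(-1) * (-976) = -976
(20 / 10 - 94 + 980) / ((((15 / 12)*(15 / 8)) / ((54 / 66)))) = 85248 / 275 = 309.99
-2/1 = -2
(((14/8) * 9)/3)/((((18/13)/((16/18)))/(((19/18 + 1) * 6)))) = 41.57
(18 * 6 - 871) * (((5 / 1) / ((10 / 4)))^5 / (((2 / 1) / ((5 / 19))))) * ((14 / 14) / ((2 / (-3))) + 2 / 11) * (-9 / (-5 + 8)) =-2655240 / 209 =-12704.50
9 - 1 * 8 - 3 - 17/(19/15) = -293/19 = -15.42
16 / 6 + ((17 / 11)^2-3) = 2.06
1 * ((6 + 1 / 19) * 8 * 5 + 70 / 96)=221465 / 912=242.83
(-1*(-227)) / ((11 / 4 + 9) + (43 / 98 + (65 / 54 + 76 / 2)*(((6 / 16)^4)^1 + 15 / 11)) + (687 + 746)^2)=9020841984 / 81607043973757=0.00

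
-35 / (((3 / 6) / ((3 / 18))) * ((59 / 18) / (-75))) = 15750 / 59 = 266.95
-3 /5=-0.60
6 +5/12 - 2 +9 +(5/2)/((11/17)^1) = 2281/132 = 17.28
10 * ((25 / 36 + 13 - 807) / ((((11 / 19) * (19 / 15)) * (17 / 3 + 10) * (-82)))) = 713975 / 84788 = 8.42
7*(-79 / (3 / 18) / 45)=-1106 / 15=-73.73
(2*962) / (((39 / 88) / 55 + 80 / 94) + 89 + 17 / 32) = 1750686080 / 82248007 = 21.29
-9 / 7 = -1.29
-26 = -26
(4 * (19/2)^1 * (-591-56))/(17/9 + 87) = -110637/400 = -276.59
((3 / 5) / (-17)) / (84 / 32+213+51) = -8 / 60435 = -0.00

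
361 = 361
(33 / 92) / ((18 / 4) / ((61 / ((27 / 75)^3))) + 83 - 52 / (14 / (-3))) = 220171875 / 57788175142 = 0.00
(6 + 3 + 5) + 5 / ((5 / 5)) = 19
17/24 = 0.71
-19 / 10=-1.90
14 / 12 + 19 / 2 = 32 / 3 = 10.67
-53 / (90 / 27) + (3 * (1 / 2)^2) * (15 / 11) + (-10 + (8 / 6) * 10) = -7619 / 660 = -11.54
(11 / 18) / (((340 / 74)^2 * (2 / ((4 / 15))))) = 15059 / 3901500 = 0.00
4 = 4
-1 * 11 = -11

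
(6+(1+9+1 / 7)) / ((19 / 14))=226 / 19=11.89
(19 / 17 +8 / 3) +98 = 5191 / 51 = 101.78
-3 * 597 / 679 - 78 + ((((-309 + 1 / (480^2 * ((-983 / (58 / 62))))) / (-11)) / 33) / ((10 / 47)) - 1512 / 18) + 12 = -233834167343022193 / 1573190809344000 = -148.64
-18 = -18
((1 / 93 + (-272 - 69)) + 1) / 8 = -31619 / 744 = -42.50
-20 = -20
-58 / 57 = -1.02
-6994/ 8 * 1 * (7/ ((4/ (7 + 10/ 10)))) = -24479/ 2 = -12239.50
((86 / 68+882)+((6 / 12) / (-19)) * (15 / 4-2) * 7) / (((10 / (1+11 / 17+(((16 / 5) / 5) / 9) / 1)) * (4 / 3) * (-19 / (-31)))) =116204810959 / 625974000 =185.64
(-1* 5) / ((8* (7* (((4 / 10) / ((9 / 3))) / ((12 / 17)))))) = -225 / 476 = -0.47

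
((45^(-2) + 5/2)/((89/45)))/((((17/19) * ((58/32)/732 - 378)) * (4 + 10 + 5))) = -0.00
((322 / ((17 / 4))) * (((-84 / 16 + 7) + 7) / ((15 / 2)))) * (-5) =-22540 / 51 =-441.96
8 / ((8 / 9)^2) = 81 / 8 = 10.12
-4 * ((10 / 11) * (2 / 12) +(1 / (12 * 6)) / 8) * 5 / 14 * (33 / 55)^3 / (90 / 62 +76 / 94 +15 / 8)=-4244241 / 371132300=-0.01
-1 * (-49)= 49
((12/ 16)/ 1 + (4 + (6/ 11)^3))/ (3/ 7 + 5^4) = 183071/ 23308472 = 0.01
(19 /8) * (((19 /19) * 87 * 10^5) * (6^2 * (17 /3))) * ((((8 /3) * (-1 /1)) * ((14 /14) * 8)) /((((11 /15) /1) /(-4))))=5395392000000 /11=490490181818.18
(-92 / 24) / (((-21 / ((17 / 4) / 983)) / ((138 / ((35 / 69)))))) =206839 / 963340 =0.21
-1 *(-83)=83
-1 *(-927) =927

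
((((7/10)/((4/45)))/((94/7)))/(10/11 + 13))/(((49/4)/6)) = 33/1598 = 0.02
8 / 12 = 0.67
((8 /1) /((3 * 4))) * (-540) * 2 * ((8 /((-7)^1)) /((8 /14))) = 1440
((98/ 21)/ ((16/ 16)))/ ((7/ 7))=14/ 3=4.67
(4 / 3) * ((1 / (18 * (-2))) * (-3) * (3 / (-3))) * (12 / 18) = -2 / 27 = -0.07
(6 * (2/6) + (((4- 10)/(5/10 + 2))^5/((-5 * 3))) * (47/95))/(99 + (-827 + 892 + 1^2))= 0.03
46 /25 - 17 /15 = 53 /75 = 0.71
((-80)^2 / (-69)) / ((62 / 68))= -217600 / 2139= -101.73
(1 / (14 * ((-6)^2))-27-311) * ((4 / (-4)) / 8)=170351 / 4032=42.25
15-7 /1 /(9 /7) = 86 /9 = 9.56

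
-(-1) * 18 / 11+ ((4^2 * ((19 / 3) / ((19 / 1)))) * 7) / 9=1718 / 297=5.78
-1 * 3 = -3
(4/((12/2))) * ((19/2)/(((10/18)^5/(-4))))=-1495908/3125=-478.69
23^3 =12167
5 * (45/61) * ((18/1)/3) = 1350/61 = 22.13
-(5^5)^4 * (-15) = 1430511474609375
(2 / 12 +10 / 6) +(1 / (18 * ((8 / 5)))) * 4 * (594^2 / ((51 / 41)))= 4018597 / 102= 39398.01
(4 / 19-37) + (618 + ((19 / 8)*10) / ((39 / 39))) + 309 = 69461 / 76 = 913.96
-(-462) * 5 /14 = 165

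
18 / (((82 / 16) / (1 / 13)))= 0.27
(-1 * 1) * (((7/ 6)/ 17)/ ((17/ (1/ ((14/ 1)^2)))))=-1/ 48552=-0.00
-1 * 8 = -8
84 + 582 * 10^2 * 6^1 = 349284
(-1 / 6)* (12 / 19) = -2 / 19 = -0.11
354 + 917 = 1271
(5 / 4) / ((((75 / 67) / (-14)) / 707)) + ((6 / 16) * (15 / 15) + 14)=-1324607 / 120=-11038.39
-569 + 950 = 381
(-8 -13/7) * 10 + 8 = -634/7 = -90.57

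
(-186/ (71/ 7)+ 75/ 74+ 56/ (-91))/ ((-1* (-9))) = -1225331/ 614718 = -1.99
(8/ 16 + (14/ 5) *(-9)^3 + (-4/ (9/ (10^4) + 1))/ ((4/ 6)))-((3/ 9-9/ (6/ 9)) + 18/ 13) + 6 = -3959940221/ 1951755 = -2028.91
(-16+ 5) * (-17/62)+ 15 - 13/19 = 20417/1178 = 17.33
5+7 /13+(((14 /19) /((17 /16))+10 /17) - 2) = 20240 /4199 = 4.82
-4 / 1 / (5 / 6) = -24 / 5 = -4.80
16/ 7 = 2.29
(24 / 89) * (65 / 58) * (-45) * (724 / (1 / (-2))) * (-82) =-4167633600 / 2581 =-1614735.99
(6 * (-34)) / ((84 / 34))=-578 / 7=-82.57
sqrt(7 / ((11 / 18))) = 3.38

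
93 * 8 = 744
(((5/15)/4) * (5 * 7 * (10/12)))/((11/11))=175/72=2.43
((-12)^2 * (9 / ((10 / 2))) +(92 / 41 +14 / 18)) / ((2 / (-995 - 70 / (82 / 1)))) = -658450439 / 5043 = -130567.21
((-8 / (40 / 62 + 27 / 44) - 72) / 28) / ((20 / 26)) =-218621 / 60095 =-3.64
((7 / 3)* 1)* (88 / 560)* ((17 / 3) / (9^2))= 187 / 7290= 0.03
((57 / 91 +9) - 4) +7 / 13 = 561 / 91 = 6.16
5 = 5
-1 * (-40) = 40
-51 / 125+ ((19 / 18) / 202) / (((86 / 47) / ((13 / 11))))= -173971331 / 429957000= -0.40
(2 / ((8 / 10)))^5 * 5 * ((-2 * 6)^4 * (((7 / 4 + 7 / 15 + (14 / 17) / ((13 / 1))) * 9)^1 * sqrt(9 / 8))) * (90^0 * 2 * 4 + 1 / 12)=2226943884375 * sqrt(2) / 1768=1781320273.71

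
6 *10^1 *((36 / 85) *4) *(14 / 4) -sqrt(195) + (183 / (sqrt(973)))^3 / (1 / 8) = 1957.18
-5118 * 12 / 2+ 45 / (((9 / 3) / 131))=-28743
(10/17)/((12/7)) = 35/102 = 0.34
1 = 1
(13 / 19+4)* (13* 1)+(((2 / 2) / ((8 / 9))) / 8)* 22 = 38905 / 608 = 63.99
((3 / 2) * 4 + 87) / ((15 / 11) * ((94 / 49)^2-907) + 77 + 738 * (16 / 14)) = -2456223 / 8223626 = -0.30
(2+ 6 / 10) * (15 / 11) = 3.55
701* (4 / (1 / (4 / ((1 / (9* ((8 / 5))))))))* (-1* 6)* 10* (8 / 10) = -38762496 / 5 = -7752499.20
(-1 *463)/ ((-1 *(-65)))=-463/ 65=-7.12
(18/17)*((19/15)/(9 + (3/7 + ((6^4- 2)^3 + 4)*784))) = 399/505365816651925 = 0.00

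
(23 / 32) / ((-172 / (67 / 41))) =-1541 / 225664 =-0.01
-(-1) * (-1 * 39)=-39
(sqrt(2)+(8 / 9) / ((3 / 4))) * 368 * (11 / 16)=8096 / 27+253 * sqrt(2)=657.65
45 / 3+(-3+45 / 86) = 1077 / 86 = 12.52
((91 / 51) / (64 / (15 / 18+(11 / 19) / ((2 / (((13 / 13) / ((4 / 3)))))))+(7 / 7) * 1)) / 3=43589 / 4538439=0.01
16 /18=8 /9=0.89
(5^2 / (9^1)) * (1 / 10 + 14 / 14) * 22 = 605 / 9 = 67.22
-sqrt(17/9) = -sqrt(17)/3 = -1.37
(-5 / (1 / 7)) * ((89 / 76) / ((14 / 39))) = -17355 / 152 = -114.18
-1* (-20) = 20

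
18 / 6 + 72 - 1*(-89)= 164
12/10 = 6/5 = 1.20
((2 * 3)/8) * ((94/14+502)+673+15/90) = 49639/56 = 886.41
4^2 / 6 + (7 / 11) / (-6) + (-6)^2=2545 / 66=38.56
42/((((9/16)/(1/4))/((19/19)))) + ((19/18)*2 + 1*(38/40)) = 3911/180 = 21.73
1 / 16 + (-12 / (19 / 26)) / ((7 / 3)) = -14843 / 2128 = -6.98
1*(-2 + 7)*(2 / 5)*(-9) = -18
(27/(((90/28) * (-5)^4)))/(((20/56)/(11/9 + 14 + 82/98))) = 28328/46875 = 0.60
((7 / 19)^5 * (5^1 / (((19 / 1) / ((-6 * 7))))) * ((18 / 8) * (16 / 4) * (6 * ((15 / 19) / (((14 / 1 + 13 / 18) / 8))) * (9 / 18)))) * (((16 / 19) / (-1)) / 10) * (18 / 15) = 395210285568 / 4500644205865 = 0.09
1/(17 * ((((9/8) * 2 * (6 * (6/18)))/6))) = 4/51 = 0.08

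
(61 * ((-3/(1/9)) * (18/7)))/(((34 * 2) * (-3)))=20.76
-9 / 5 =-1.80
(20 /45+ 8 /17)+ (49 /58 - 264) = -2327119 /8874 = -262.24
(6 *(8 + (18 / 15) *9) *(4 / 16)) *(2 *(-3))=-846 / 5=-169.20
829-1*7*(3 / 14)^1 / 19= 31499 / 38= 828.92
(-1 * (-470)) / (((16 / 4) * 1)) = 235 / 2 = 117.50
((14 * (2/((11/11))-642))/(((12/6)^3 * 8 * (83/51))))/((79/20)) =-142800/6557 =-21.78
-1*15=-15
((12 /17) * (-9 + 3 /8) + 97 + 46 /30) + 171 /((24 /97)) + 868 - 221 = 2918363 /2040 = 1430.57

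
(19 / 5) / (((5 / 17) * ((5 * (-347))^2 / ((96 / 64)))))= 969 / 150511250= 0.00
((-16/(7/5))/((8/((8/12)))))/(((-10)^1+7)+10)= -20/147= -0.14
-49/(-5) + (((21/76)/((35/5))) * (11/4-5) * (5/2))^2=18204661/1848320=9.85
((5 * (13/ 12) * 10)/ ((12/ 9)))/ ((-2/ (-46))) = 7475/ 8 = 934.38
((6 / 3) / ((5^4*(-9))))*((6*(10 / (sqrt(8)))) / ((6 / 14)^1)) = -14*sqrt(2) / 1125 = -0.02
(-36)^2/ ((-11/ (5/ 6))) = -1080/ 11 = -98.18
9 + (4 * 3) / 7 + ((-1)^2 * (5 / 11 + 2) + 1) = 14.17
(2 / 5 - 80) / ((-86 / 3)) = 597 / 215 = 2.78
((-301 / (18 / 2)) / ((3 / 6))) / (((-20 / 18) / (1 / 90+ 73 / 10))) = 99029 / 225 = 440.13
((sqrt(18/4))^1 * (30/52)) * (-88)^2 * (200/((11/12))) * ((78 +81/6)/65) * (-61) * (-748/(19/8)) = 126972284313600 * sqrt(2)/3211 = 55922119751.41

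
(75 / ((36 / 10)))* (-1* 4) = -250 / 3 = -83.33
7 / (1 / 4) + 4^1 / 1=32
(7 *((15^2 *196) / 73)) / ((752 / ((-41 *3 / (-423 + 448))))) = -379701 / 13724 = -27.67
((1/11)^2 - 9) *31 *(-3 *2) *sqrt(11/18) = 1307.42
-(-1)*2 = 2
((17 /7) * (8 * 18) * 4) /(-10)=-4896 /35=-139.89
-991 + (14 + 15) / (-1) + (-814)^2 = 661576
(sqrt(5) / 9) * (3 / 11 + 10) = 113 * sqrt(5) / 99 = 2.55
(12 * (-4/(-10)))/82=12/205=0.06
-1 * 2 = -2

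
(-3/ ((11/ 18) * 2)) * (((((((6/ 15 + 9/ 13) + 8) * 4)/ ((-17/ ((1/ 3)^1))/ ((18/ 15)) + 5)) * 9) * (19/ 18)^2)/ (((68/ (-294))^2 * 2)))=4610301759/ 20663500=223.11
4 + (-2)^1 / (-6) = 4.33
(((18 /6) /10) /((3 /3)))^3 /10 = 27 /10000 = 0.00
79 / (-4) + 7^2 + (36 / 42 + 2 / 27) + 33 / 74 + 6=1024535 / 27972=36.63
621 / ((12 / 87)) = 18009 / 4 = 4502.25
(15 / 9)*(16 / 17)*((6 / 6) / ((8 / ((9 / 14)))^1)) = 15 / 119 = 0.13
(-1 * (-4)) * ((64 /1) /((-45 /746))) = -190976 /45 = -4243.91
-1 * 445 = -445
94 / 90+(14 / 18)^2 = 668 / 405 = 1.65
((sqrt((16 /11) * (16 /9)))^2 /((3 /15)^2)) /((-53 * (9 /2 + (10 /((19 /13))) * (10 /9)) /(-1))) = 243200 /2413037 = 0.10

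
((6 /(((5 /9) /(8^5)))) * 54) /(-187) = -95551488 /935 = -102194.10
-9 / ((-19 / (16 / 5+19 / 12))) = 861 / 380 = 2.27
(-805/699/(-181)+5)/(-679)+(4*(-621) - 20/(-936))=-16644443234417/6700699278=-2483.99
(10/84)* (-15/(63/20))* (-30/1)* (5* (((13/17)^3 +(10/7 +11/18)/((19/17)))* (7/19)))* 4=284.73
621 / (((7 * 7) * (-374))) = -0.03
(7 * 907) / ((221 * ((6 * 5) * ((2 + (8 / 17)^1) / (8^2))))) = 14512 / 585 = 24.81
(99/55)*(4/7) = 36/35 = 1.03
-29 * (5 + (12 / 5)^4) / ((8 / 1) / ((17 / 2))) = -11763473 / 10000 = -1176.35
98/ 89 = 1.10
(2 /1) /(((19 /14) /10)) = 280 /19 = 14.74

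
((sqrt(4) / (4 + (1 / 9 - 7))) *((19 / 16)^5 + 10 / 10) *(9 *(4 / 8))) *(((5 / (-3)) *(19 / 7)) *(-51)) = -65868622875 / 27262976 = -2416.05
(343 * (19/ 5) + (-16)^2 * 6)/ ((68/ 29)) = 411713/ 340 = 1210.92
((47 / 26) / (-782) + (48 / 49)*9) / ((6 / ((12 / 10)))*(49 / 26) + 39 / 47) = 412712687 / 480086222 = 0.86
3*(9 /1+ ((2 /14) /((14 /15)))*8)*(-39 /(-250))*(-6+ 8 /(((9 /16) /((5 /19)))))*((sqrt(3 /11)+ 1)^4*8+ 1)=-690097941 /2816275 - 80448576*sqrt(33) /2011625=-474.77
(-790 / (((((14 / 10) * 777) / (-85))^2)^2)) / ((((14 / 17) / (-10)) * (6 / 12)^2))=8763179921875000 / 6125961672346887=1.43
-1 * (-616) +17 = 633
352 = 352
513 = 513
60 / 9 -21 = -43 / 3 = -14.33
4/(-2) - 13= -15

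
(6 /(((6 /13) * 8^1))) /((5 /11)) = 3.58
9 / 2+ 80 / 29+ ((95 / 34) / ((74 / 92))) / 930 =12319955 / 1696413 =7.26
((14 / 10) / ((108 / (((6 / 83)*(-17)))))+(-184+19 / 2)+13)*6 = -1206524 / 1245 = -969.10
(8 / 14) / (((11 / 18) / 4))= 288 / 77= 3.74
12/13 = 0.92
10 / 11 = 0.91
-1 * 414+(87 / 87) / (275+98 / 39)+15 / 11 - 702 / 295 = -14575499766 / 35120635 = -415.01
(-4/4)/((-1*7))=1/7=0.14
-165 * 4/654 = -110/109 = -1.01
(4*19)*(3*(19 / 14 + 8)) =2133.43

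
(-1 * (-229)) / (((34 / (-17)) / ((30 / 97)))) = -3435 / 97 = -35.41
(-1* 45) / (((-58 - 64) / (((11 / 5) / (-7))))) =-99 / 854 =-0.12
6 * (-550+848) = 1788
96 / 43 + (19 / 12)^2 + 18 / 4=57211 / 6192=9.24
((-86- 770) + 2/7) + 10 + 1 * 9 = -5857/7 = -836.71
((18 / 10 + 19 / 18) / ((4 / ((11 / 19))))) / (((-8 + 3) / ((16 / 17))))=-5654 / 72675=-0.08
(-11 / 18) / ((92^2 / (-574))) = 3157 / 76176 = 0.04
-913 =-913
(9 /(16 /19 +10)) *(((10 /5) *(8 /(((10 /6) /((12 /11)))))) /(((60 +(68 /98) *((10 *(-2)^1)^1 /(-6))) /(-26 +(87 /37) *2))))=-713086416 /239997725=-2.97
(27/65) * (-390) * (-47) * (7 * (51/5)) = 2718198/5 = 543639.60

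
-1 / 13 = -0.08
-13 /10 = -1.30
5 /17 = 0.29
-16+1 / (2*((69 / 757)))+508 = 497.49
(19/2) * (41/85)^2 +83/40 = 247691/57800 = 4.29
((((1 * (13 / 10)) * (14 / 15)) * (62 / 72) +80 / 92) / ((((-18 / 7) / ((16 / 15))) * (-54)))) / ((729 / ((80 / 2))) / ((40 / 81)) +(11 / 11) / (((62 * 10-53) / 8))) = 372817088 / 935978176935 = 0.00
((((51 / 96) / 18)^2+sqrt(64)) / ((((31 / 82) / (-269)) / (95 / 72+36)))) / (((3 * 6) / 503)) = -39568904541961693 / 6664716288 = -5937072.61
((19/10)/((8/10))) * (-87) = -1653/8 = -206.62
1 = 1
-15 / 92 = -0.16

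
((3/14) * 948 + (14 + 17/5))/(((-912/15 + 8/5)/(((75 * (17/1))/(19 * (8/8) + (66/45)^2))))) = -2214388125/9860648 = -224.57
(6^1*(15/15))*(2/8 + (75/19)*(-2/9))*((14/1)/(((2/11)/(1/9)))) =-11011/342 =-32.20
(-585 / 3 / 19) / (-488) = 195 / 9272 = 0.02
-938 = -938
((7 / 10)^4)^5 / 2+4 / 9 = 800718130396678508009 / 1800000000000000000000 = 0.44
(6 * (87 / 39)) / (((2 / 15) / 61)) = 79605 / 13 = 6123.46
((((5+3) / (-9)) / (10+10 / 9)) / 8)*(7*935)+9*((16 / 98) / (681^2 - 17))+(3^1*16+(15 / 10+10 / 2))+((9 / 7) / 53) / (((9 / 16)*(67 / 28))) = -551319880217 / 50431870160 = -10.93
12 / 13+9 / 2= 141 / 26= 5.42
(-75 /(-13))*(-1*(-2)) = 150 /13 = 11.54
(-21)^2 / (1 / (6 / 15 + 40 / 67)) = 439.68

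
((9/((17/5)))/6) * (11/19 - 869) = -123750/323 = -383.13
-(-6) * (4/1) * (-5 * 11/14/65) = -132/91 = -1.45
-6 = -6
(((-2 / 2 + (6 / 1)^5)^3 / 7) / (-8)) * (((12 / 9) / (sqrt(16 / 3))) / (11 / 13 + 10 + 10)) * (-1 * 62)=189411454578125 * sqrt(3) / 22764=14411802093.87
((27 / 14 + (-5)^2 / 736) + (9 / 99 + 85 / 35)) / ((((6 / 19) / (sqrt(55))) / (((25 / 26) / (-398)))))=-120652375* sqrt(55) / 3518651136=-0.25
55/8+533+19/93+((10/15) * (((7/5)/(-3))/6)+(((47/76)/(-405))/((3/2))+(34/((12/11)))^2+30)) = 8824566991/5725080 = 1541.39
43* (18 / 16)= 387 / 8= 48.38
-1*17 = -17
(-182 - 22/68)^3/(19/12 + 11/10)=-3573190478985/1581986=-2258673.89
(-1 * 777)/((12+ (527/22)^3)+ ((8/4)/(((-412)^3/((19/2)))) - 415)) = -24108459902912/413989207885845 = -0.06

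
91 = 91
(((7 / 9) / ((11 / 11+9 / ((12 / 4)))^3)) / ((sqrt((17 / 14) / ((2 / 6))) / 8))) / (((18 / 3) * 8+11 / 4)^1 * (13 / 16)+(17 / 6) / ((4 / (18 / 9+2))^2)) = 56 * sqrt(714) / 1294533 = 0.00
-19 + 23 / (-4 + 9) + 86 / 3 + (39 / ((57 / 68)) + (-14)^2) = 73186 / 285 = 256.79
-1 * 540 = -540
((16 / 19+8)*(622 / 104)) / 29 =13062 / 7163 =1.82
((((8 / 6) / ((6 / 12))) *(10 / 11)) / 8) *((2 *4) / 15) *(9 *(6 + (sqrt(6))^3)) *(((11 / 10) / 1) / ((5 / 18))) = 864 / 25 + 864 *sqrt(6) / 25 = 119.21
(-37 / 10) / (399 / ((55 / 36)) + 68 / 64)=-3256 / 230759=-0.01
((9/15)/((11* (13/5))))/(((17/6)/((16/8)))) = 0.01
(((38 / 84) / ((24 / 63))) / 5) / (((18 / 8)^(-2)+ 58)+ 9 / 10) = 1539 / 382952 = 0.00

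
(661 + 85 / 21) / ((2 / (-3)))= -6983 / 7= -997.57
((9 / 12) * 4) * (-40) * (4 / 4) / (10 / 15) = -180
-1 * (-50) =50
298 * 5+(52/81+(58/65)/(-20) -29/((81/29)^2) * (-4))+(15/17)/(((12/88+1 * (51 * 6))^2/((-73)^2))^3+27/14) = 203223495686260650007324594520287/134990371823855266386462793050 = 1505.47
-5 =-5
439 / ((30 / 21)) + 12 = 3193 / 10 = 319.30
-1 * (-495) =495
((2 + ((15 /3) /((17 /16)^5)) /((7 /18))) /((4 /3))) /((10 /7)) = 171374757 /28397140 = 6.03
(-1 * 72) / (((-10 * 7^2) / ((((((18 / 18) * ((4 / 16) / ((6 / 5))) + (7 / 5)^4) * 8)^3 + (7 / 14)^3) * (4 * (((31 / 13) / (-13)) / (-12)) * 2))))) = 55599473237400877 / 90977783203125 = 611.13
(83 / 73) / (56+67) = 83 / 8979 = 0.01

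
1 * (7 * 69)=483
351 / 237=117 / 79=1.48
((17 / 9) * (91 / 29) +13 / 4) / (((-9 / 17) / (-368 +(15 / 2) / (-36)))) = 1439344049 / 225504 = 6382.79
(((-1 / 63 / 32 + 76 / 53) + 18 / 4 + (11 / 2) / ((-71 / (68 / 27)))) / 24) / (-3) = -130597399 / 1638620928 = -0.08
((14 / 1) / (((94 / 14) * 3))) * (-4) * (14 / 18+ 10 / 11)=-65464 / 13959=-4.69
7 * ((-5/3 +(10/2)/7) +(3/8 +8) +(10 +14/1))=5279/24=219.96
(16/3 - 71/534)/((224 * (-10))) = -0.00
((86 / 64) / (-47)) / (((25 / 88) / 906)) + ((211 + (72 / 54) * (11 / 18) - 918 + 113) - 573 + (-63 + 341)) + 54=-58714313 / 63450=-925.36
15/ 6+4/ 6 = 19/ 6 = 3.17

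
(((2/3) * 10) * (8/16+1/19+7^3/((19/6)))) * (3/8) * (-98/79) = -1013565/3002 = -337.63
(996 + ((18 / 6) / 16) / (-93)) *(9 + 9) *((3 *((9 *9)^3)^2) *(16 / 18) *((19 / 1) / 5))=1590578473097137851 / 31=51308983003133479.06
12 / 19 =0.63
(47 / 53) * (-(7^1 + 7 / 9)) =-3290 / 477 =-6.90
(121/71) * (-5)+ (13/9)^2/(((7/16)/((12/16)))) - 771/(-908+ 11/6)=-298663219/72959103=-4.09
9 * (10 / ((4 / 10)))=225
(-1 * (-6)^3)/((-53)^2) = 216/2809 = 0.08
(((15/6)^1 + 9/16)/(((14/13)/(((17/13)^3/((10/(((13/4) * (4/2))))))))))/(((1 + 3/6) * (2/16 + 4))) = 0.67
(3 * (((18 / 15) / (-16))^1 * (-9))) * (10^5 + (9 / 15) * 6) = 20250729 / 100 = 202507.29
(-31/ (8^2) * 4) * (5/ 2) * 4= -155/ 8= -19.38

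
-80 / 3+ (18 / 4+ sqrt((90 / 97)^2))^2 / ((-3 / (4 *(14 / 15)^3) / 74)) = -8432990752 / 3528375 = -2390.05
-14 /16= -7 /8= -0.88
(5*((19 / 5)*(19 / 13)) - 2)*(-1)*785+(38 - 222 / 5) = -1315291 / 65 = -20235.25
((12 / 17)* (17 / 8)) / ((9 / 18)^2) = 6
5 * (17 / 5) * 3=51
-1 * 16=-16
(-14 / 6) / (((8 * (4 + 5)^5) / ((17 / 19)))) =-119 / 26926344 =-0.00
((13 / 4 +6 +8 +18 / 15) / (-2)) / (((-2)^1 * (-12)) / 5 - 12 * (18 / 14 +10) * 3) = 861 / 37472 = 0.02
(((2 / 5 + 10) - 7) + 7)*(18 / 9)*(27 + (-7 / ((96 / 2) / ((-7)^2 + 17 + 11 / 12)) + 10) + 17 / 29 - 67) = -814.79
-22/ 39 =-0.56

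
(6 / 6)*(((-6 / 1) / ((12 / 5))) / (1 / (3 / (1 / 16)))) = -120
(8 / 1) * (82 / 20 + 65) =552.80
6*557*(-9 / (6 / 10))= -50130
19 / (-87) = -19 / 87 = -0.22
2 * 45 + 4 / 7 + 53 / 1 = 1005 / 7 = 143.57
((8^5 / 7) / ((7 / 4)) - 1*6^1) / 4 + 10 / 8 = 131023 / 196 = 668.48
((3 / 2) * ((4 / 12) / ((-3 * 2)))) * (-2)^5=8 / 3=2.67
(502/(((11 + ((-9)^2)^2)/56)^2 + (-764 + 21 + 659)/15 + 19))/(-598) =-245980/4039602723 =-0.00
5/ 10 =1/ 2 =0.50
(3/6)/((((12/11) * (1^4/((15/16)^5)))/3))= 8353125/8388608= 1.00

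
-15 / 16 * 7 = -105 / 16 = -6.56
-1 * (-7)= 7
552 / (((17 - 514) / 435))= -240120 / 497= -483.14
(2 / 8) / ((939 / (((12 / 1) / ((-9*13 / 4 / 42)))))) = -56 / 12207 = -0.00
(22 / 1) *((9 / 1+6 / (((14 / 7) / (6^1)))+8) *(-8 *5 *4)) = -123200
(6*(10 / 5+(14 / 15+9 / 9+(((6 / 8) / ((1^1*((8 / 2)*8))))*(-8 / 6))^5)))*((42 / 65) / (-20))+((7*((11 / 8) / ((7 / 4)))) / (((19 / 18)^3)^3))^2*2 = 125467737353409737404264778807023347 / 5677642904231094056080094789632000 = 22.10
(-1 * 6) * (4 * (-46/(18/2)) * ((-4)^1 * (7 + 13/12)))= -35696/9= -3966.22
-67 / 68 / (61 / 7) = -469 / 4148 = -0.11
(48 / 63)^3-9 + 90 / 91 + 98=10887295 / 120393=90.43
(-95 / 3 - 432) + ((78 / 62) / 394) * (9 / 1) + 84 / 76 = -462.53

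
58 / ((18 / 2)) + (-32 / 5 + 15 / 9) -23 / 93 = 2042 / 1395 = 1.46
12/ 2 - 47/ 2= -35/ 2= -17.50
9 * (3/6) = 9/2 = 4.50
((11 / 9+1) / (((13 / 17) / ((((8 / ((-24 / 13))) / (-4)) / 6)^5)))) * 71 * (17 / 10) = 586043159 / 8707129344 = 0.07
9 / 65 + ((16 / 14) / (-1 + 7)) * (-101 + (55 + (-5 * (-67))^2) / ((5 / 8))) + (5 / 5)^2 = 15561258 / 455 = 34200.57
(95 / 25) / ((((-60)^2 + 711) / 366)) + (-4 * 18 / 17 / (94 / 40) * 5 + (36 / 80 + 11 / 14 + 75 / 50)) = -191378255 / 32148564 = -5.95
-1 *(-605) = 605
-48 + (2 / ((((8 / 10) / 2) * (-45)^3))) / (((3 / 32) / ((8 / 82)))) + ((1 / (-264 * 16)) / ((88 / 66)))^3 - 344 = -156980864746422154379 / 400461331326566400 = -392.00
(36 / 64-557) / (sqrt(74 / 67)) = -8903 * sqrt(4958) / 1184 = -529.47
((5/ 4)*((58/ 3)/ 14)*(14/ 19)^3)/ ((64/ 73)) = 518665/ 658464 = 0.79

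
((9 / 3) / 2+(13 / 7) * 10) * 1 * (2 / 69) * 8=2248 / 483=4.65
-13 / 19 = -0.68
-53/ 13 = -4.08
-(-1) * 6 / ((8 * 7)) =0.11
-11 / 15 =-0.73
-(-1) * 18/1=18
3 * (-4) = -12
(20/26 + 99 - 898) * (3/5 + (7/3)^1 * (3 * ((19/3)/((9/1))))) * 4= -3440552/195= -17643.86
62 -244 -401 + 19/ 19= -582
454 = 454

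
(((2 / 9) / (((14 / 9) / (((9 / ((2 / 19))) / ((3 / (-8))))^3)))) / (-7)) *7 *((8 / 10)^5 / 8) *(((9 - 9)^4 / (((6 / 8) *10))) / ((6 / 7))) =0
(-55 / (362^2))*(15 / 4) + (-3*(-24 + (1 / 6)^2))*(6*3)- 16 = 670158191 / 524176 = 1278.50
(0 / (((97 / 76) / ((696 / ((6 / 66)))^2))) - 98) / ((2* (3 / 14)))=-686 / 3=-228.67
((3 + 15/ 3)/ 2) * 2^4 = 64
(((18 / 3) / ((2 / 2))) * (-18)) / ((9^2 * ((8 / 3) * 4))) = -1 / 8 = -0.12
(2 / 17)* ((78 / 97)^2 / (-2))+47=7511707 / 159953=46.96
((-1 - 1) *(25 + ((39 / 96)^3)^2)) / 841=-26848372409 / 451508436992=-0.06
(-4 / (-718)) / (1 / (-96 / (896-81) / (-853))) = 0.00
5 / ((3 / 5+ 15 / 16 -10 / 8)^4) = 204800000 / 279841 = 731.84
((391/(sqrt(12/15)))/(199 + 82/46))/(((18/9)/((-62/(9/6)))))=-278783 * sqrt(5)/13854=-45.00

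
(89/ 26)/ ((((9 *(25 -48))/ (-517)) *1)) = 46013/ 5382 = 8.55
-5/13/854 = -5/11102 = -0.00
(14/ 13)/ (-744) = -7/ 4836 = -0.00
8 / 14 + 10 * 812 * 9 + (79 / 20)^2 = 204669287 / 2800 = 73096.17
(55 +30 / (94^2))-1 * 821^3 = -2444866443293 / 4418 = -553387606.00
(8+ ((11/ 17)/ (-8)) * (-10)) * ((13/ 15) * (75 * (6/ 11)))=116805/ 374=312.31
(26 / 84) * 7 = 13 / 6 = 2.17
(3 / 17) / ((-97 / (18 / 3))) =-18 / 1649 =-0.01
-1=-1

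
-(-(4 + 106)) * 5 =550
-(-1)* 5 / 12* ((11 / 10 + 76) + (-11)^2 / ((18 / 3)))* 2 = 1459 / 18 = 81.06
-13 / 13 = -1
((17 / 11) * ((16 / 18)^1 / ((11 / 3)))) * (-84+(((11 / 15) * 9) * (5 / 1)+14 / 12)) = -20332 / 1089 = -18.67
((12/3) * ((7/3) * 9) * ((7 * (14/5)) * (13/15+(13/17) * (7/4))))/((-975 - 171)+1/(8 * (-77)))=-950373424/300023225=-3.17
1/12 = 0.08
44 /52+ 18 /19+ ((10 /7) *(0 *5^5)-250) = -61307 /247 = -248.21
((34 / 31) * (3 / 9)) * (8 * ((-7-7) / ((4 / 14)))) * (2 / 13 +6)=-1066240 / 1209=-881.92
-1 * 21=-21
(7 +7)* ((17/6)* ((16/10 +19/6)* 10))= 17017/9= 1890.78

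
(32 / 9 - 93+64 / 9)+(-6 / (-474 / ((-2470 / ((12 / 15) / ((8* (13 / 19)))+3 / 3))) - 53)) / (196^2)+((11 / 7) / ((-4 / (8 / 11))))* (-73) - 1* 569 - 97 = -177611995646353 / 244148191644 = -727.48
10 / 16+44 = 357 / 8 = 44.62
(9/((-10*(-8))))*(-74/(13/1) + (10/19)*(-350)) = -211077/9880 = -21.36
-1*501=-501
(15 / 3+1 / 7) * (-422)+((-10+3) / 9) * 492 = -53612 / 21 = -2552.95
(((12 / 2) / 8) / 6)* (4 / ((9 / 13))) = 13 / 18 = 0.72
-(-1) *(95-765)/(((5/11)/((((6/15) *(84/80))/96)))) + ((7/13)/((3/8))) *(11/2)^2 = 1153999/31200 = 36.99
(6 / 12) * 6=3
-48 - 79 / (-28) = -1265 / 28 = -45.18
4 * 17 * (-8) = -544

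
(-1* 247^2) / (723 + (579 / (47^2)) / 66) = -2964915382 / 35136547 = -84.38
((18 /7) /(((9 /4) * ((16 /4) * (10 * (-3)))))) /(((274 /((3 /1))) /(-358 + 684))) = -163 /4795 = -0.03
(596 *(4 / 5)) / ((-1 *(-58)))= 1192 / 145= 8.22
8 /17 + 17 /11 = 377 /187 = 2.02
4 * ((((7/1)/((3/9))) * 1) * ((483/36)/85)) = 1127/85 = 13.26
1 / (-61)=-0.02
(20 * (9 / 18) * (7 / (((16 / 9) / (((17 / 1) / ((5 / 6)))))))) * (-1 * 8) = -6426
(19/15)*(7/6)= 133/90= 1.48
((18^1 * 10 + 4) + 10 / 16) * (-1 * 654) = -482979 / 4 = -120744.75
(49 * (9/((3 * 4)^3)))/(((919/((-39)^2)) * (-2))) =-24843/117632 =-0.21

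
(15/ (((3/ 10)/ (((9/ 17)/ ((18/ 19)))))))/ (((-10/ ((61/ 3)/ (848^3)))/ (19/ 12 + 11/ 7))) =-28975/ 98580529152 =-0.00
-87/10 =-8.70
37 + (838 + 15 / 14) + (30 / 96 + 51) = 927.38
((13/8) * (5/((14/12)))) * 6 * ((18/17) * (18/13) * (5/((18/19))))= 38475/119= 323.32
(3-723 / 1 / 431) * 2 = 2.65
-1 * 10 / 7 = -10 / 7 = -1.43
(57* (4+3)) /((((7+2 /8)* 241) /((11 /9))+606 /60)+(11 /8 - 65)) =0.29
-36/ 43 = -0.84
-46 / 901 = -0.05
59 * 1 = 59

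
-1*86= -86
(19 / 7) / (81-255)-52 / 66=-10765 / 13398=-0.80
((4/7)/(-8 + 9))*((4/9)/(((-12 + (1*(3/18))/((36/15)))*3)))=-128/18039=-0.01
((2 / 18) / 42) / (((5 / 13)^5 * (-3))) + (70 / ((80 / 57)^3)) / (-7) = -3.72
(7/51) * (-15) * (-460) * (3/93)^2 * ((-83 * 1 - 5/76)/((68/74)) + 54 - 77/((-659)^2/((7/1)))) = -35.87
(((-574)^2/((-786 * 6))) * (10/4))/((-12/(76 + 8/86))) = 168444605/152091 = 1107.53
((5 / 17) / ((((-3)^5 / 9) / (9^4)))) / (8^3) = -1215 / 8704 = -0.14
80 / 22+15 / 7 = 445 / 77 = 5.78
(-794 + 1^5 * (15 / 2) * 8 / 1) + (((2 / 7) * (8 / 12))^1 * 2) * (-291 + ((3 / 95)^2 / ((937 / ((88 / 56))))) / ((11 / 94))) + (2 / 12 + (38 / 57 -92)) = -2327132038639 / 2486188950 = -936.02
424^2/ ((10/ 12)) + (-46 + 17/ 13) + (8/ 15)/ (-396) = 832765601/ 3861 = 215686.51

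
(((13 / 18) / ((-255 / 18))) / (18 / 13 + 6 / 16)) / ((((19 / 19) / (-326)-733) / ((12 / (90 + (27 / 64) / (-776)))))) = 87558029312 / 16614029944215585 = 0.00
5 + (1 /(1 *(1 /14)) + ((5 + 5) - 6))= 23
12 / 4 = 3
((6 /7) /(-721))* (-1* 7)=6 /721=0.01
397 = 397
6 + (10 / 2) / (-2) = 7 / 2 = 3.50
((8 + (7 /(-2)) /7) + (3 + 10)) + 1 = 43 /2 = 21.50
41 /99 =0.41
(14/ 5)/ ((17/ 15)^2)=630/ 289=2.18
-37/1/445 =-37/445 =-0.08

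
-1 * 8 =-8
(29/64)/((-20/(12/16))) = -87/5120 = -0.02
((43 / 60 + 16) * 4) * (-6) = -2006 / 5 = -401.20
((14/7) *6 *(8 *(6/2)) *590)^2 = 28872806400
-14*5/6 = -35/3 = -11.67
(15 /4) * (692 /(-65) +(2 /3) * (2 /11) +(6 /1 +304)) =321187 /286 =1123.03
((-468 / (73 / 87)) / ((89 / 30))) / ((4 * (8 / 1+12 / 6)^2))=-30537 / 64970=-0.47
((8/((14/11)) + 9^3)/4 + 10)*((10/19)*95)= 135675/14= 9691.07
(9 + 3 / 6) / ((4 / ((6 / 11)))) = 57 / 44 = 1.30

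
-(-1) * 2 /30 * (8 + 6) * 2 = 28 /15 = 1.87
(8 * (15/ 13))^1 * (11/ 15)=6.77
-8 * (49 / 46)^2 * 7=-33614 / 529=-63.54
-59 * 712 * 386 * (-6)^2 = -583743168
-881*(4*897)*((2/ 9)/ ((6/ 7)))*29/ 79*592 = -126626566976/ 711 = -178096437.38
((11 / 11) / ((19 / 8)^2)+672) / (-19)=-242656 / 6859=-35.38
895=895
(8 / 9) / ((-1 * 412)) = -2 / 927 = -0.00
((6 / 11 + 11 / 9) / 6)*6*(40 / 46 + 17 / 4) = 27475 / 3036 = 9.05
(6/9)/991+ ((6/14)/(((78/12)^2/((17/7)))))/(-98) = 508292/1206351237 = 0.00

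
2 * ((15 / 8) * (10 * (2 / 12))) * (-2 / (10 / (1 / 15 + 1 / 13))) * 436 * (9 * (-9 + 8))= 9156 / 13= 704.31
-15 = -15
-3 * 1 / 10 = -3 / 10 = -0.30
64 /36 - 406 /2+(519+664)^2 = 12593590 /9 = 1399287.78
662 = 662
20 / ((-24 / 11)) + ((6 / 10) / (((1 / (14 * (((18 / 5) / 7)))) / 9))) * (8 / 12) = 2513 / 150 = 16.75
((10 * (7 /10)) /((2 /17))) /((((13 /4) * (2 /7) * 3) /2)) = 1666 /39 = 42.72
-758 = -758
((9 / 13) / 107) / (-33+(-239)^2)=9 / 79409408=0.00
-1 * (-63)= 63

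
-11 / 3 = -3.67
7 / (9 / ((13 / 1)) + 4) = 91 / 61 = 1.49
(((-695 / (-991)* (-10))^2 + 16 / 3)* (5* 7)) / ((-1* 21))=-803103980 / 8838729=-90.86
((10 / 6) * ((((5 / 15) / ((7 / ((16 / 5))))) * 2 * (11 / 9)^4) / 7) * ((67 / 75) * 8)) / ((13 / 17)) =4269081344 / 2821065975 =1.51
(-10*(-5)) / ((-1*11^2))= -50 / 121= -0.41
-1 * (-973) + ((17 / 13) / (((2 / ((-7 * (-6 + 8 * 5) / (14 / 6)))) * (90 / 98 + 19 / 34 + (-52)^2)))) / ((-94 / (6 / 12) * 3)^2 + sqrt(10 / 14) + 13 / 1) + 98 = 2499 * sqrt(35) / 71809903098341525 + 76908406212759092538 / 71809903098341525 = 1071.00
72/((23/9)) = 648/23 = 28.17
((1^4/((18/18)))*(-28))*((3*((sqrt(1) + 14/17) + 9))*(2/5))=-30912/85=-363.67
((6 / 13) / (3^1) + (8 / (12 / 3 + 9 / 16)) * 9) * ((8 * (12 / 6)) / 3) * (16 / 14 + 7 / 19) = 16210784 / 126217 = 128.44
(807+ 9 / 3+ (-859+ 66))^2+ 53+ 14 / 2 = 349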